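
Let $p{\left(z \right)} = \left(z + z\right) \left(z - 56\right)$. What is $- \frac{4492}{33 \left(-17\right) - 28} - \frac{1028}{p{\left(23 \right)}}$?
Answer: $\frac{3712174}{447051} \approx 8.3037$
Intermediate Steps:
$p{\left(z \right)} = 2 z \left(-56 + z\right)$
$- \frac{4492}{33 \left(-17\right) - 28} - \frac{1028}{p{\left(23 \right)}} = - \frac{4492}{33 \left(-17\right) - 28} - \frac{1028}{2 \cdot 23 \left(-56 + 23\right)} = - \frac{4492}{-561 - 28} - \frac{1028}{2 \cdot 23 \left(-33\right)} = - \frac{4492}{-589} - \frac{1028}{-1518} = \left(-4492\right) \left(- \frac{1}{589}\right) - - \frac{514}{759} = \frac{4492}{589} + \frac{514}{759} = \frac{3712174}{447051}$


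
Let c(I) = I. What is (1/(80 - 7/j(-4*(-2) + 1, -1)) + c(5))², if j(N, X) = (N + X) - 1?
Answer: 156816/6241 ≈ 25.127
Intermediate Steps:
j(N, X) = -1 + N + X
(1/(80 - 7/j(-4*(-2) + 1, -1)) + c(5))² = (1/(80 - 7/(-1 + (-4*(-2) + 1) - 1)) + 5)² = (1/(80 - 7/(-1 + (8 + 1) - 1)) + 5)² = (1/(80 - 7/(-1 + 9 - 1)) + 5)² = (1/(80 - 7/7) + 5)² = (1/(80 - 7*⅐) + 5)² = (1/(80 - 1) + 5)² = (1/79 + 5)² = (396/79)² = 156816/6241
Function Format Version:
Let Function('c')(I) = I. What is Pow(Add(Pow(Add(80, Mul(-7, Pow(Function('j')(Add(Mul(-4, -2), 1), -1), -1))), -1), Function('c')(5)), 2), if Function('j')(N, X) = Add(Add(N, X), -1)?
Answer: Rational(156816, 6241) ≈ 25.127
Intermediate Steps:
Function('j')(N, X) = Add(-1, N, X)
Pow(Add(Pow(Add(80, Mul(-7, Pow(Function('j')(Add(Mul(-4, -2), 1), -1), -1))), -1), Function('c')(5)), 2) = Pow(Add(Pow(Add(80, Mul(-7, Pow(Add(-1, Add(Mul(-4, -2), 1), -1), -1))), -1), 5), 2) = Pow(Add(Pow(Add(80, Mul(-7, Pow(Add(-1, Add(8, 1), -1), -1))), -1), 5), 2) = Pow(Add(Pow(Add(80, Mul(-7, Pow(Add(-1, 9, -1), -1))), -1), 5), 2) = Pow(Add(Pow(Add(80, Mul(-7, Pow(7, -1))), -1), 5), 2) = Pow(Add(Pow(Add(80, Mul(-7, Rational(1, 7))), -1), 5), 2) = Pow(Add(Pow(Add(80, -1), -1), 5), 2) = Pow(Add(Pow(79, -1), 5), 2) = Pow(Add(Rational(1, 79), 5), 2) = Pow(Rational(396, 79), 2) = Rational(156816, 6241)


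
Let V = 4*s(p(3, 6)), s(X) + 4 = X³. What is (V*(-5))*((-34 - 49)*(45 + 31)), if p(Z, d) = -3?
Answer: -3910960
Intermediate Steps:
s(X) = -4 + X³
V = -124 (V = 4*(-4 + (-3)³) = 4*(-4 - 27) = 4*(-31) = -124)
(V*(-5))*((-34 - 49)*(45 + 31)) = (-124*(-5))*((-34 - 49)*(45 + 31)) = 620*(-83*76) = 620*(-6308) = -3910960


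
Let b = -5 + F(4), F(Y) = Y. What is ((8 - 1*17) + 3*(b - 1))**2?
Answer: 225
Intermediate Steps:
b = -1 (b = -5 + 4 = -1)
((8 - 1*17) + 3*(b - 1))**2 = ((8 - 1*17) + 3*(-1 - 1))**2 = ((8 - 17) + 3*(-2))**2 = (-9 - 6)**2 = (-15)**2 = 225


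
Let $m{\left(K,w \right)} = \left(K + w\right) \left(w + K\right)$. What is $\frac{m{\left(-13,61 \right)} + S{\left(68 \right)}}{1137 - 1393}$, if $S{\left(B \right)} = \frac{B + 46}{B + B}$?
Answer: $- \frac{156729}{17408} \approx -9.0033$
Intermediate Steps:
$S{\left(B \right)} = \frac{46 + B}{2 B}$
$m{\left(K,w \right)} = \left(K + w\right)^{2}$ ($m{\left(K,w \right)} = \left(K + w\right) \left(K + w\right) = \left(K + w\right)^{2}$)
$\frac{m{\left(-13,61 \right)} + S{\left(68 \right)}}{1137 - 1393} = \frac{\left(-13 + 61\right)^{2} + \frac{46 + 68}{2 \cdot 68}}{1137 - 1393} = \frac{48^{2} + \frac{1}{2} \cdot \frac{1}{68} \cdot 114}{-256} = \left(2304 + \frac{57}{68}\right) \left(- \frac{1}{256}\right) = \frac{156729}{68} \left(- \frac{1}{256}\right) = - \frac{156729}{17408}$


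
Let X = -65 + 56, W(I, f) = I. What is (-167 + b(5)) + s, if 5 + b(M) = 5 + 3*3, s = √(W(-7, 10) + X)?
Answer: -158 + 4*I ≈ -158.0 + 4.0*I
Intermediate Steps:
X = -9
s = 4*I (s = √(-7 - 9) = √(-16) = 4*I ≈ 4.0*I)
b(M) = 9 (b(M) = -5 + (5 + 3*3) = -5 + (5 + 9) = -5 + 14 = 9)
(-167 + b(5)) + s = (-167 + 9) + 4*I = -158 + 4*I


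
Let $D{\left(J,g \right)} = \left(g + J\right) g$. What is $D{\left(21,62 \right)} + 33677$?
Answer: $38823$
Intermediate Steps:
$D{\left(J,g \right)} = g \left(J + g\right)$ ($D{\left(J,g \right)} = \left(J + g\right) g = g \left(J + g\right)$)
$D{\left(21,62 \right)} + 33677 = 62 \left(21 + 62\right) + 33677 = 62 \cdot 83 + 33677 = 5146 + 33677 = 38823$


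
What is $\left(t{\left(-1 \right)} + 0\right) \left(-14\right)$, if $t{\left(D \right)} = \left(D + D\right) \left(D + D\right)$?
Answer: $-56$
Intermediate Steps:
$t{\left(D \right)} = 4 D^{2}$ ($t{\left(D \right)} = 2 D 2 D = 4 D^{2}$)
$\left(t{\left(-1 \right)} + 0\right) \left(-14\right) = \left(4 \left(-1\right)^{2} + 0\right) \left(-14\right) = \left(4 \cdot 1 + 0\right) \left(-14\right) = \left(4 + 0\right) \left(-14\right) = 4 \left(-14\right) = -56$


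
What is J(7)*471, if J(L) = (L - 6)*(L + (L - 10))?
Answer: 1884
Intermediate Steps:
J(L) = (-10 + 2*L)*(-6 + L) (J(L) = (-6 + L)*(L + (-10 + L)) = (-6 + L)*(-10 + 2*L) = (-10 + 2*L)*(-6 + L))
J(7)*471 = (60 - 22*7 + 2*7²)*471 = (60 - 154 + 2*49)*471 = (60 - 154 + 98)*471 = 4*471 = 1884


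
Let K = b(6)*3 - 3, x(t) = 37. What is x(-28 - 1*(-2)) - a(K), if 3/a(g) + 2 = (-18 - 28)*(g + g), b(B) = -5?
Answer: 61195/1654 ≈ 36.998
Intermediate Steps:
K = -18 (K = -5*3 - 3 = -15 - 3 = -18)
a(g) = 3/(-2 - 92*g) (a(g) = 3/(-2 + (-18 - 28)*(g + g)) = 3/(-2 - 92*g))
x(-28 - 1*(-2)) - a(K) = 37 - (-3)/(2 + 92*(-18)) = 37 - (-3)/(2 - 1656) = 37 - (-3)/(-1654) = 37 - (-3)*(-1)/1654 = 37 - 1*3/1654 = 37 - 3/1654 = 61195/1654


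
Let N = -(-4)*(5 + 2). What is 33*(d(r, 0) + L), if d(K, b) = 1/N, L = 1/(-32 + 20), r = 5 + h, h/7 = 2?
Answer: -11/7 ≈ -1.5714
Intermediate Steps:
h = 14 (h = 7*2 = 14)
r = 19 (r = 5 + 14 = 19)
L = -1/12 (L = 1/(-12) = -1/12 ≈ -0.083333)
N = 28 (N = -(-4)*7 = -1*(-28) = 28)
d(K, b) = 1/28
33*(d(r, 0) + L) = 33*(1/28 - 1/12) = 33*(-1/21) = -11/7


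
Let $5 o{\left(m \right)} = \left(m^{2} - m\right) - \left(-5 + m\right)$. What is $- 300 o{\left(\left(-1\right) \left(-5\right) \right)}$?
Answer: $-1200$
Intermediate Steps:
$o{\left(m \right)} = 1 - \frac{2 m}{5} + \frac{m^{2}}{5}$ ($o{\left(m \right)} = \frac{\left(m^{2} - m\right) - \left(-5 + m\right)}{5} = \frac{5 + m^{2} - 2 m}{5} = 1 - \frac{2 m}{5} + \frac{m^{2}}{5}$)
$- 300 o{\left(\left(-1\right) \left(-5\right) \right)} = - 300 \left(1 - \frac{2 \left(\left(-1\right) \left(-5\right)\right)}{5} + \frac{\left(\left(-1\right) \left(-5\right)\right)^{2}}{5}\right) = - 300 \left(1 - 2 + \frac{5^{2}}{5}\right) = - 300 \left(1 - 2 + \frac{1}{5} \cdot 25\right) = - 300 \left(1 - 2 + 5\right) = \left(-300\right) 4 = -1200$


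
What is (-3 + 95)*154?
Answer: 14168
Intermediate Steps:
(-3 + 95)*154 = 92*154 = 14168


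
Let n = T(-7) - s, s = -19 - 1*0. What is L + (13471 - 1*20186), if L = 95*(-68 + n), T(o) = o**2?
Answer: -6715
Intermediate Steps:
s = -19 (s = -19 + 0 = -19)
n = 68 (n = (-7)**2 - 1*(-19) = 49 + 19 = 68)
L = 0 (L = 95*(-68 + 68) = 95*0 = 0)
L + (13471 - 1*20186) = 0 + (13471 - 1*20186) = 0 + (13471 - 20186) = 0 - 6715 = -6715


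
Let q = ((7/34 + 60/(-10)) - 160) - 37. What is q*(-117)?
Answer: 806715/34 ≈ 23727.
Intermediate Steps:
q = -6895/34 (q = ((7*(1/34) + 60*(-1/10)) - 160) - 37 = ((7/34 - 6) - 160) - 37 = (-197/34 - 160) - 37 = -5637/34 - 37 = -6895/34 ≈ -202.79)
q*(-117) = -6895/34*(-117) = 806715/34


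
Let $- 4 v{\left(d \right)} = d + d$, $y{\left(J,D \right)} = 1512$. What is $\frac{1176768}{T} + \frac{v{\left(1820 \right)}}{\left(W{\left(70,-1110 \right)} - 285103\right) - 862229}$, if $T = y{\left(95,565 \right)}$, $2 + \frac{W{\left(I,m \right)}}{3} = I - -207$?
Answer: $\frac{6246176506}{8025549} \approx 778.29$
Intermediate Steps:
$W{\left(I,m \right)} = 615 + 3 I$ ($W{\left(I,m \right)} = -6 + 3 \left(I - -207\right) = -6 + 3 \left(I + 207\right) = -6 + 3 \left(207 + I\right) = -6 + \left(621 + 3 I\right) = 615 + 3 I$)
$T = 1512$
$v{\left(d \right)} = - \frac{d}{2}$ ($v{\left(d \right)} = - \frac{d + d}{4} = - \frac{2 d}{4} = - \frac{d}{2}$)
$\frac{1176768}{T} + \frac{v{\left(1820 \right)}}{\left(W{\left(70,-1110 \right)} - 285103\right) - 862229} = \frac{1176768}{1512} + \frac{\left(- \frac{1}{2}\right) 1820}{\left(\left(615 + 3 \cdot 70\right) - 285103\right) - 862229} = 1176768 \cdot \frac{1}{1512} - \frac{910}{\left(\left(615 + 210\right) - 285103\right) - 862229} = \frac{5448}{7} - \frac{910}{\left(825 - 285103\right) - 862229} = \frac{5448}{7} - \frac{910}{-284278 - 862229} = \frac{5448}{7} - \frac{910}{-1146507} = \frac{5448}{7} - - \frac{910}{1146507} = \frac{5448}{7} + \frac{910}{1146507} = \frac{6246176506}{8025549}$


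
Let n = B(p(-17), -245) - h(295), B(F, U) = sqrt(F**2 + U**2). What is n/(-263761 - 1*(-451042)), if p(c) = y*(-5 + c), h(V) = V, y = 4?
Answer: -295/187281 + 13*sqrt(401)/187281 ≈ -0.00018515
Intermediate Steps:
p(c) = -20 + 4*c (p(c) = 4*(-5 + c) = -20 + 4*c)
n = -295 + 13*sqrt(401) (n = sqrt((-20 + 4*(-17))**2 + (-245)**2) - 1*295 = sqrt((-20 - 68)**2 + 60025) - 295 = sqrt((-88)**2 + 60025) - 295 = sqrt(7744 + 60025) - 295 = sqrt(67769) - 295 = 13*sqrt(401) - 295 = -295 + 13*sqrt(401) ≈ -34.675)
n/(-263761 - 1*(-451042)) = (-295 + 13*sqrt(401))/(-263761 - 1*(-451042)) = (-295 + 13*sqrt(401))/(-263761 + 451042) = (-295 + 13*sqrt(401))/187281 = (-295 + 13*sqrt(401))*(1/187281) = -295/187281 + 13*sqrt(401)/187281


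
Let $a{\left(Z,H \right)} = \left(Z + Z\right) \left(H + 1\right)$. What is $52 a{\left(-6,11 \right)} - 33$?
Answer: $-7521$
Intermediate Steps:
$a{\left(Z,H \right)} = 2 Z \left(1 + H\right)$
$52 a{\left(-6,11 \right)} - 33 = 52 \cdot 2 \left(-6\right) \left(1 + 11\right) - 33 = 52 \cdot 2 \left(-6\right) 12 - 33 = 52 \left(-144\right) - 33 = -7488 - 33 = -7521$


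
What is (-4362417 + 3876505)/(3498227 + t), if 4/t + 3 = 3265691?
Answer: -396709246864/2856029483795 ≈ -0.13890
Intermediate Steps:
t = 1/816422 (t = 4/(-3 + 3265691) = 4/3265688 = 4*(1/3265688) = 1/816422 ≈ 1.2249e-6)
(-4362417 + 3876505)/(3498227 + t) = (-4362417 + 3876505)/(3498227 + 1/816422) = -485912/2856029483795/816422 = -485912*816422/2856029483795 = -396709246864/2856029483795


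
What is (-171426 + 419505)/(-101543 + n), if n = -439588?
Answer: -82693/180377 ≈ -0.45845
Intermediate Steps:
(-171426 + 419505)/(-101543 + n) = (-171426 + 419505)/(-101543 - 439588) = 248079/(-541131) = 248079*(-1/541131) = -82693/180377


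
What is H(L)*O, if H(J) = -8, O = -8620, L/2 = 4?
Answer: 68960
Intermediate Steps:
L = 8 (L = 2*4 = 8)
H(L)*O = -8*(-8620) = 68960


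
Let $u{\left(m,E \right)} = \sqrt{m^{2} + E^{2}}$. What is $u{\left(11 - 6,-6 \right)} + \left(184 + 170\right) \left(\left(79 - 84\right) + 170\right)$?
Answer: $58410 + \sqrt{61} \approx 58418.0$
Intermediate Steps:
$u{\left(m,E \right)} = \sqrt{E^{2} + m^{2}}$
$u{\left(11 - 6,-6 \right)} + \left(184 + 170\right) \left(\left(79 - 84\right) + 170\right) = \sqrt{\left(-6\right)^{2} + \left(11 - 6\right)^{2}} + \left(184 + 170\right) \left(\left(79 - 84\right) + 170\right) = \sqrt{36 + 5^{2}} + 354 \left(\left(79 - 84\right) + 170\right) = \sqrt{36 + 25} + 354 \left(-5 + 170\right) = \sqrt{61} + 354 \cdot 165 = \sqrt{61} + 58410 = 58410 + \sqrt{61}$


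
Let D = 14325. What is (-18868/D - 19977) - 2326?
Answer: -319509343/14325 ≈ -22304.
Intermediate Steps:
(-18868/D - 19977) - 2326 = (-18868/14325 - 19977) - 2326 = -286189393/14325 - 2326 = -319509343/14325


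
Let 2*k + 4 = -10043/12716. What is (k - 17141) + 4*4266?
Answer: -183561/2312 ≈ -79.395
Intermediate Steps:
k = -5537/2312 (k = -2 + (-10043/12716)/2 = -2 + (-10043*1/12716)/2 = -2 + (½)*(-913/1156) = -2 - 913/2312 = -5537/2312 ≈ -2.3949)
(k - 17141) + 4*4266 = (-5537/2312 - 17141) + 4*4266 = -39635529/2312 + 17064 = -183561/2312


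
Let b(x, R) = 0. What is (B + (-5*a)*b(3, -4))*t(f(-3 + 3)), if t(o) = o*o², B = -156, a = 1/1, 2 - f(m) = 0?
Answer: -1248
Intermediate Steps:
f(m) = 2 (f(m) = 2 - 1*0 = 2 + 0 = 2)
a = 1 (a = 1*1 = 1)
t(o) = o³
(B + (-5*a)*b(3, -4))*t(f(-3 + 3)) = (-156 - 5*1*0)*2³ = (-156 - 5*0)*8 = (-156 + 0)*8 = -156*8 = -1248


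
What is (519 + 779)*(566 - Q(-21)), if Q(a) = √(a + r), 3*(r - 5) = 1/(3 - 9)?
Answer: 734668 - 11033*I*√2/3 ≈ 7.3467e+5 - 5201.0*I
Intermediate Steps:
r = 89/18 (r = 5 + 1/(3*(3 - 9)) = 5 + (⅓)/(-6) = 5 + (⅓)*(-⅙) = 5 - 1/18 = 89/18 ≈ 4.9444)
Q(a) = √(89/18 + a) (Q(a) = √(a + 89/18) = √(89/18 + a))
(519 + 779)*(566 - Q(-21)) = (519 + 779)*(566 - √(178 + 36*(-21))/6) = 1298*(566 - √(178 - 756)/6) = 1298*(566 - √(-578)/6) = 1298*(566 - 17*I*√2/6) = 734668 - 11033*I*√2/3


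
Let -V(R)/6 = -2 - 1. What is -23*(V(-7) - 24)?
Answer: 138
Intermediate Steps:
V(R) = 18 (V(R) = -6*(-2 - 1) = -6*(-3) = 18)
-23*(V(-7) - 24) = -23*(18 - 24) = -23*(-6) = 138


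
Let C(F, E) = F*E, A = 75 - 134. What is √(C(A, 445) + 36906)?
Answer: √10651 ≈ 103.20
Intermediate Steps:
A = -59
C(F, E) = E*F
√(C(A, 445) + 36906) = √(445*(-59) + 36906) = √(-26255 + 36906) = √10651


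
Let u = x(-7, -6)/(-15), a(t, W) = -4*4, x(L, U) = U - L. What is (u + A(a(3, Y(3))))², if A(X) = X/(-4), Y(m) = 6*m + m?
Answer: 3481/225 ≈ 15.471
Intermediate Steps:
Y(m) = 7*m
a(t, W) = -16
u = -1/15 (u = (-6 - 1*(-7))/(-15) = (-6 + 7)*(-1/15) = 1*(-1/15) = -1/15 ≈ -0.066667)
A(X) = -X/4 (A(X) = X*(-¼) = -X/4)
(u + A(a(3, Y(3))))² = (-1/15 - ¼*(-16))² = (-1/15 + 4)² = (59/15)² = 3481/225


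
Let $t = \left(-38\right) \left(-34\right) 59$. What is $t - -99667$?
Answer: $175895$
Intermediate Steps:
$t = 76228$ ($t = 1292 \cdot 59 = 76228$)
$t - -99667 = 76228 - -99667 = 76228 + 99667 = 175895$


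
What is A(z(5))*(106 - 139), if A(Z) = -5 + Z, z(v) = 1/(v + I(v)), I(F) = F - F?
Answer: 792/5 ≈ 158.40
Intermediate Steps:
I(F) = 0
z(v) = 1/v (z(v) = 1/(v + 0) = 1/v)
A(z(5))*(106 - 139) = (-5 + 1/5)*(106 - 139) = (-5 + ⅕)*(-33) = -24/5*(-33) = 792/5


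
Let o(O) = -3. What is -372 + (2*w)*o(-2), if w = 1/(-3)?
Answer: -370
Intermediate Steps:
w = -1/3 ≈ -0.33333
-372 + (2*w)*o(-2) = -372 + (2*(-1/3))*(-3) = -372 - 2/3*(-3) = -372 + 2 = -370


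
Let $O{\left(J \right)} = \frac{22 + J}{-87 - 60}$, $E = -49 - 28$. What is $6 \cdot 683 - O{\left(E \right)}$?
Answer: $\frac{602351}{147} \approx 4097.6$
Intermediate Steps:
$E = -77$ ($E = -49 - 28 = -77$)
$O{\left(J \right)} = - \frac{22}{147} - \frac{J}{147}$ ($O{\left(J \right)} = \frac{22 + J}{-147} = \left(22 + J\right) \left(- \frac{1}{147}\right) = - \frac{22}{147} - \frac{J}{147}$)
$6 \cdot 683 - O{\left(E \right)} = 6 \cdot 683 - \left(- \frac{22}{147} - - \frac{11}{21}\right) = 4098 - \left(- \frac{22}{147} + \frac{11}{21}\right) = 4098 - \frac{55}{147} = \frac{602351}{147}$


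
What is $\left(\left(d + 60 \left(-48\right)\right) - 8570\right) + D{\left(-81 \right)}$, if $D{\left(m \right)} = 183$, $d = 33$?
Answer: $-11234$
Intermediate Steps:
$\left(\left(d + 60 \left(-48\right)\right) - 8570\right) + D{\left(-81 \right)} = \left(\left(33 + 60 \left(-48\right)\right) - 8570\right) + 183 = \left(\left(33 - 2880\right) - 8570\right) + 183 = \left(-2847 - 8570\right) + 183 = -11417 + 183 = -11234$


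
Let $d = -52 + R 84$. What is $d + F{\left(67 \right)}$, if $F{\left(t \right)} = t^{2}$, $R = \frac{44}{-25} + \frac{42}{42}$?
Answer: $\frac{109329}{25} \approx 4373.2$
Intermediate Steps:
$R = - \frac{19}{25}$ ($R = 44 \left(- \frac{1}{25}\right) + 42 \cdot \frac{1}{42} = - \frac{44}{25} + 1 = - \frac{19}{25} \approx -0.76$)
$d = - \frac{2896}{25}$ ($d = -52 - \frac{1596}{25} = - \frac{2896}{25} \approx -115.84$)
$d + F{\left(67 \right)} = - \frac{2896}{25} + 67^{2} = - \frac{2896}{25} + 4489 = \frac{109329}{25}$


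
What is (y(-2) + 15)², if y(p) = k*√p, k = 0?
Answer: 225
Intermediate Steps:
y(p) = 0 (y(p) = 0*√p = 0)
(y(-2) + 15)² = (0 + 15)² = 15² = 225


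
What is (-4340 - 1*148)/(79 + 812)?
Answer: -136/27 ≈ -5.0370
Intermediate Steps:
(-4340 - 1*148)/(79 + 812) = (-4340 - 148)/891 = -4488*1/891 = -136/27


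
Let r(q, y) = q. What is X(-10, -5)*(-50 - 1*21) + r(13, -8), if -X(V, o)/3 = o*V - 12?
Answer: 8107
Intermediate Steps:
X(V, o) = 36 - 3*V*o (X(V, o) = -3*(o*V - 12) = -3*(V*o - 12) = -3*(-12 + V*o) = 36 - 3*V*o)
X(-10, -5)*(-50 - 1*21) + r(13, -8) = (36 - 3*(-10)*(-5))*(-50 - 1*21) + 13 = (36 - 150)*(-50 - 21) + 13 = -114*(-71) + 13 = 8094 + 13 = 8107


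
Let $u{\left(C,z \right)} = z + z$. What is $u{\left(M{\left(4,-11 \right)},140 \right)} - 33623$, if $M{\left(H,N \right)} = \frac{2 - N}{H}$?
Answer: $-33343$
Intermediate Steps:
$M{\left(H,N \right)} = \frac{2 - N}{H}$
$u{\left(C,z \right)} = 2 z$
$u{\left(M{\left(4,-11 \right)},140 \right)} - 33623 = 2 \cdot 140 - 33623 = 280 - 33623 = -33343$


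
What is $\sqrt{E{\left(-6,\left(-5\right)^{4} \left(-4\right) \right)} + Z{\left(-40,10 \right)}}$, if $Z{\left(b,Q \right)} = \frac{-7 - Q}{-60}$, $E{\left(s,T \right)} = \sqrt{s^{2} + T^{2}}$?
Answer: $\frac{\sqrt{255 + 1800 \sqrt{1562509}}}{30} \approx 50.003$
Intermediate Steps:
$E{\left(s,T \right)} = \sqrt{T^{2} + s^{2}}$
$Z{\left(b,Q \right)} = \frac{7}{60} + \frac{Q}{60}$ ($Z{\left(b,Q \right)} = \left(-7 - Q\right) \left(- \frac{1}{60}\right) = \frac{7}{60} + \frac{Q}{60}$)
$\sqrt{E{\left(-6,\left(-5\right)^{4} \left(-4\right) \right)} + Z{\left(-40,10 \right)}} = \sqrt{\sqrt{\left(\left(-5\right)^{4} \left(-4\right)\right)^{2} + \left(-6\right)^{2}} + \left(\frac{7}{60} + \frac{1}{60} \cdot 10\right)} = \sqrt{\sqrt{\left(625 \left(-4\right)\right)^{2} + 36} + \left(\frac{7}{60} + \frac{1}{6}\right)} = \sqrt{\sqrt{\left(-2500\right)^{2} + 36} + \frac{17}{60}} = \sqrt{\sqrt{6250000 + 36} + \frac{17}{60}} = \sqrt{\sqrt{6250036} + \frac{17}{60}} = \sqrt{2 \sqrt{1562509} + \frac{17}{60}} = \sqrt{\frac{17}{60} + 2 \sqrt{1562509}}$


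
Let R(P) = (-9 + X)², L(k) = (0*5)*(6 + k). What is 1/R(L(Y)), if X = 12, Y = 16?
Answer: ⅑ ≈ 0.11111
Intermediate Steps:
L(k) = 0 (L(k) = 0*(6 + k) = 0)
R(P) = 9 (R(P) = (-9 + 12)² = 3² = 9)
1/R(L(Y)) = 1/9 = ⅑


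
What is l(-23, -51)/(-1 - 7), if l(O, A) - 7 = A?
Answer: 11/2 ≈ 5.5000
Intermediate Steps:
l(O, A) = 7 + A
l(-23, -51)/(-1 - 7) = (7 - 51)/(-1 - 7) = -44/(-8) = -⅛*(-44) = 11/2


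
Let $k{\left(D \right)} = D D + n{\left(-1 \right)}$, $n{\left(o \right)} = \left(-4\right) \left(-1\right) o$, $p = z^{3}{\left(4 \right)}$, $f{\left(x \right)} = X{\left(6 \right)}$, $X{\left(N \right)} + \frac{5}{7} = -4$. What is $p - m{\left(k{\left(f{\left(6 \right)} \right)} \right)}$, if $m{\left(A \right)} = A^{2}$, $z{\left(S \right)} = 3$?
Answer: $- \frac{732622}{2401} \approx -305.13$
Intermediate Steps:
$X{\left(N \right)} = - \frac{33}{7}$ ($X{\left(N \right)} = - \frac{5}{7} - 4 = - \frac{33}{7}$)
$f{\left(x \right)} = - \frac{33}{7}$
$p = 27$ ($p = 3^{3} = 27$)
$n{\left(o \right)} = 4 o$
$k{\left(D \right)} = -4 + D^{2}$ ($k{\left(D \right)} = D D + 4 \left(-1\right) = D^{2} - 4 = -4 + D^{2}$)
$p - m{\left(k{\left(f{\left(6 \right)} \right)} \right)} = 27 - \left(-4 + \left(- \frac{33}{7}\right)^{2}\right)^{2} = 27 - \left(-4 + \frac{1089}{49}\right)^{2} = 27 - \left(\frac{893}{49}\right)^{2} = 27 - \frac{797449}{2401} = - \frac{732622}{2401}$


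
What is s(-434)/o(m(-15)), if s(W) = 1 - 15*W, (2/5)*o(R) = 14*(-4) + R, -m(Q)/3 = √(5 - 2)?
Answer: -729232/15545 + 39066*√3/15545 ≈ -42.558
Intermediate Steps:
m(Q) = -3*√3 (m(Q) = -3*√(5 - 2) = -3*√3)
o(R) = -140 + 5*R/2 (o(R) = 5*(14*(-4) + R)/2 = 5*(-56 + R)/2 = -140 + 5*R/2)
s(-434)/o(m(-15)) = (1 - 15*(-434))/(-140 + 5*(-3*√3)/2) = (1 + 6510)/(-140 - 15*√3/2) = 6511/(-140 - 15*√3/2)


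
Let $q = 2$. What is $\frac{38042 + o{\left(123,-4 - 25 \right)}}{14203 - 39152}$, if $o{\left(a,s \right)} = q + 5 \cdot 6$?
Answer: $- \frac{38074}{24949} \approx -1.5261$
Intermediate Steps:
$o{\left(a,s \right)} = 32$ ($o{\left(a,s \right)} = 2 + 5 \cdot 6 = 2 + 30 = 32$)
$\frac{38042 + o{\left(123,-4 - 25 \right)}}{14203 - 39152} = \frac{38042 + 32}{14203 - 39152} = \frac{38074}{-24949} = 38074 \left(- \frac{1}{24949}\right) = - \frac{38074}{24949}$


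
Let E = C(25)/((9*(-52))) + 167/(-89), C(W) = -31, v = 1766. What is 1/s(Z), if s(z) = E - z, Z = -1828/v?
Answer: -36778716/28505623 ≈ -1.2902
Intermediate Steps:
E = -75397/41652 (E = -31/(9*(-52)) + 167/(-89) = -31/(-468) + 167*(-1/89) = -31*(-1/468) - 167/89 = 31/468 - 167/89 = -75397/41652 ≈ -1.8102)
Z = -914/883 (Z = -1828/1766 = -1828*1/1766 = -914/883 ≈ -1.0351)
s(z) = -75397/41652 - z
1/s(Z) = 1/(-75397/41652 - 1*(-914/883)) = 1/(-75397/41652 + 914/883) = 1/(-28505623/36778716) = -36778716/28505623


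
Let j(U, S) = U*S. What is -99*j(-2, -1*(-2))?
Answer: 396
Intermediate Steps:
j(U, S) = S*U
-99*j(-2, -1*(-2)) = -99*(-1*(-2))*(-2) = -198*(-2) = -99*(-4) = 396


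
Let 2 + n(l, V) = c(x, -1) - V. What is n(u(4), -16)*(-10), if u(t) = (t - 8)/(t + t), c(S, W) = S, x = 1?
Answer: -150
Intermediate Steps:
u(t) = (-8 + t)/(2*t) (u(t) = (-8 + t)/((2*t)) = (-8 + t)*(1/(2*t)) = (-8 + t)/(2*t))
n(l, V) = -1 - V (n(l, V) = -2 + (1 - V) = -1 - V)
n(u(4), -16)*(-10) = (-1 - 1*(-16))*(-10) = (-1 + 16)*(-10) = 15*(-10) = -150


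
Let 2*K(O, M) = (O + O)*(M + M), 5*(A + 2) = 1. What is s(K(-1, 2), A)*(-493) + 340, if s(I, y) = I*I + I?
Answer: -5576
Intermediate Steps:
A = -9/5 (A = -2 + (⅕)*1 = -2 + ⅕ = -9/5 ≈ -1.8000)
K(O, M) = 2*M*O (K(O, M) = ((O + O)*(M + M))/2 = ((2*O)*(2*M))/2 = (4*M*O)/2 = 2*M*O)
s(I, y) = I + I² (s(I, y) = I² + I = I + I²)
s(K(-1, 2), A)*(-493) + 340 = ((2*2*(-1))*(1 + 2*2*(-1)))*(-493) + 340 = -4*(1 - 4)*(-493) + 340 = -4*(-3)*(-493) + 340 = 12*(-493) + 340 = -5916 + 340 = -5576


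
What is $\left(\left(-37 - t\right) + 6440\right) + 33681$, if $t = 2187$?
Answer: $37897$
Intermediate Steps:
$\left(\left(-37 - t\right) + 6440\right) + 33681 = \left(\left(-37 - 2187\right) + 6440\right) + 33681 = \left(-2224 + 6440\right) + 33681 = 4216 + 33681 = 37897$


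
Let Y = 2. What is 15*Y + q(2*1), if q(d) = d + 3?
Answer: 35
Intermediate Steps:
q(d) = 3 + d
15*Y + q(2*1) = 15*2 + (3 + 2*1) = 30 + (3 + 2) = 30 + 5 = 35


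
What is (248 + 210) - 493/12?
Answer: 5003/12 ≈ 416.92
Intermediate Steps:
(248 + 210) - 493/12 = 458 - 493*1/12 = 458 - 493/12 = 5003/12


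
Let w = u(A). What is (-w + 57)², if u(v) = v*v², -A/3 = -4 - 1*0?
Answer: 2792241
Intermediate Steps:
A = 12 (A = -3*(-4 - 1*0) = -3*(-4 + 0) = -3*(-4) = 12)
u(v) = v³
w = 1728 (w = 12³ = 1728)
(-w + 57)² = (-1*1728 + 57)² = (-1728 + 57)² = (-1671)² = 2792241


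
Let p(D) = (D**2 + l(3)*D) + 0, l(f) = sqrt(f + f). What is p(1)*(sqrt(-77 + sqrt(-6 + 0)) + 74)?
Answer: (1 + sqrt(6))*(74 + sqrt(-77 + I*sqrt(6))) ≈ 255.74 + 30.273*I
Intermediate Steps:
l(f) = sqrt(2)*sqrt(f) (l(f) = sqrt(2*f) = sqrt(2)*sqrt(f))
p(D) = D**2 + D*sqrt(6) (p(D) = (D**2 + (sqrt(2)*sqrt(3))*D) + 0 = (D**2 + sqrt(6)*D) + 0 = (D**2 + D*sqrt(6)) + 0 = D**2 + D*sqrt(6))
p(1)*(sqrt(-77 + sqrt(-6 + 0)) + 74) = (1*(1 + sqrt(6)))*(sqrt(-77 + sqrt(-6 + 0)) + 74) = (1 + sqrt(6))*(sqrt(-77 + sqrt(-6)) + 74) = (1 + sqrt(6))*(sqrt(-77 + I*sqrt(6)) + 74) = (1 + sqrt(6))*(74 + sqrt(-77 + I*sqrt(6)))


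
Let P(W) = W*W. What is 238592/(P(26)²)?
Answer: 14912/28561 ≈ 0.52211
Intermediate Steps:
P(W) = W²
238592/(P(26)²) = 238592/((26²)²) = 238592/(676²) = 238592/456976 = 238592*(1/456976) = 14912/28561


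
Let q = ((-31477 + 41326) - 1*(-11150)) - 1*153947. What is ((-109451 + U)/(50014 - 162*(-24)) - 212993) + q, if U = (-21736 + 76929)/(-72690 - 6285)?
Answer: -736324250965684/2128455225 ≈ -3.4594e+5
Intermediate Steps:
U = -55193/78975 (U = 55193/(-78975) = 55193*(-1/78975) = -55193/78975 ≈ -0.69887)
q = -132948 (q = (9849 + 11150) - 153947 = 20999 - 153947 = -132948)
((-109451 + U)/(50014 - 162*(-24)) - 212993) + q = ((-109451 - 55193/78975)/(50014 - 162*(-24)) - 212993) - 132948 = (-8643947918/(78975*(50014 + 3888)) - 212993) - 132948 = (-8643947918/78975/53902 - 212993) - 132948 = (-8643947918/78975*1/53902 - 212993) - 132948 = (-4321973959/2128455225 - 212993) - 132948 = -453350385712384/2128455225 - 132948 = -736324250965684/2128455225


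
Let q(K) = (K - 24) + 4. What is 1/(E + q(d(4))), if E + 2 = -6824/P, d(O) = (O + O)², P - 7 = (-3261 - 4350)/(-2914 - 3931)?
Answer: -27763/22189094 ≈ -0.0012512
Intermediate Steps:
P = 55526/6845 (P = 7 + (-3261 - 4350)/(-2914 - 3931) = 7 - 7611/(-6845) = 7 - 7611*(-1/6845) = 7 + 7611/6845 = 55526/6845 ≈ 8.1119)
d(O) = 4*O² (d(O) = (2*O)² = 4*O²)
q(K) = -20 + K (q(K) = (-24 + K) + 4 = -20 + K)
E = -23410666/27763 (E = -2 - 6824/55526/6845 = -2 - 6824*6845/55526 = -2 - 23355140/27763 = -23410666/27763 ≈ -843.23)
1/(E + q(d(4))) = 1/(-23410666/27763 + (-20 + 4*4²)) = 1/(-23410666/27763 + (-20 + 4*16)) = 1/(-23410666/27763 + (-20 + 64)) = 1/(-23410666/27763 + 44) = 1/(-22189094/27763) = -27763/22189094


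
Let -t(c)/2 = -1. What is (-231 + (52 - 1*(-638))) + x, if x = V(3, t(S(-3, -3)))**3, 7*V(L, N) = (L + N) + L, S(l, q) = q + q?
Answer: 157949/343 ≈ 460.49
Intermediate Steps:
S(l, q) = 2*q
t(c) = 2 (t(c) = -2*(-1) = 2)
V(L, N) = N/7 + 2*L/7 (V(L, N) = ((L + N) + L)/7 = (N + 2*L)/7 = N/7 + 2*L/7)
x = 512/343 (x = ((1/7)*2 + (2/7)*3)**3 = (2/7 + 6/7)**3 = (8/7)**3 = 512/343 ≈ 1.4927)
(-231 + (52 - 1*(-638))) + x = (-231 + (52 - 1*(-638))) + 512/343 = (-231 + (52 + 638)) + 512/343 = (-231 + 690) + 512/343 = 459 + 512/343 = 157949/343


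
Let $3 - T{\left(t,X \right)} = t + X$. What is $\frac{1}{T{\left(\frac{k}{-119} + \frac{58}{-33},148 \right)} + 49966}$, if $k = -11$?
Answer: $\frac{3927}{195653606} \approx 2.0071 \cdot 10^{-5}$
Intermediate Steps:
$T{\left(t,X \right)} = 3 - X - t$ ($T{\left(t,X \right)} = 3 - \left(t + X\right) = 3 - \left(X + t\right) = 3 - X - t$)
$\frac{1}{T{\left(\frac{k}{-119} + \frac{58}{-33},148 \right)} + 49966} = \frac{1}{\left(3 - 148 - \left(- \frac{11}{-119} + \frac{58}{-33}\right)\right) + 49966} = \frac{1}{\left(3 - 148 - \left(\left(-11\right) \left(- \frac{1}{119}\right) + 58 \left(- \frac{1}{33}\right)\right)\right) + 49966} = \frac{1}{\left(3 - 148 - \left(\frac{11}{119} - \frac{58}{33}\right)\right) + 49966} = \frac{1}{\left(3 - 148 - - \frac{6539}{3927}\right) + 49966} = \frac{1}{\left(3 - 148 + \frac{6539}{3927}\right) + 49966} = \frac{1}{- \frac{562876}{3927} + 49966} = \frac{1}{\frac{195653606}{3927}} = \frac{3927}{195653606}$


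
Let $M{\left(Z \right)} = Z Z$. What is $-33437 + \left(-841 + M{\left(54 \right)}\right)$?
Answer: $-31362$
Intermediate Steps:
$M{\left(Z \right)} = Z^{2}$
$-33437 + \left(-841 + M{\left(54 \right)}\right) = -33437 - \left(841 - 54^{2}\right) = -33437 + \left(-841 + 2916\right) = -33437 + 2075 = -31362$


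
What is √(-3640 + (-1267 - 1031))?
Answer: I*√5938 ≈ 77.058*I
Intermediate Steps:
√(-3640 + (-1267 - 1031)) = √(-3640 - 2298) = √(-5938) = I*√5938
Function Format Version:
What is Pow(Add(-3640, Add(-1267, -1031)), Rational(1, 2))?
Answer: Mul(I, Pow(5938, Rational(1, 2))) ≈ Mul(77.058, I)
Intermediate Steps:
Pow(Add(-3640, Add(-1267, -1031)), Rational(1, 2)) = Pow(Add(-3640, -2298), Rational(1, 2)) = Pow(-5938, Rational(1, 2)) = Mul(I, Pow(5938, Rational(1, 2)))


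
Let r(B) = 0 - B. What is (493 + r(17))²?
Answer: 226576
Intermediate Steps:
r(B) = -B
(493 + r(17))² = (493 - 1*17)² = (493 - 17)² = 476² = 226576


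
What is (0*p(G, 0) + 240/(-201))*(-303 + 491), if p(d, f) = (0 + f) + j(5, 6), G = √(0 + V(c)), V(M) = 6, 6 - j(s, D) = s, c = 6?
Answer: -15040/67 ≈ -224.48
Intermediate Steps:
j(s, D) = 6 - s
G = √6 (G = √(0 + 6) = √6 ≈ 2.4495)
p(d, f) = 1 + f (p(d, f) = (0 + f) + (6 - 1*5) = f + (6 - 5) = f + 1 = 1 + f)
(0*p(G, 0) + 240/(-201))*(-303 + 491) = (0*(1 + 0) + 240/(-201))*(-303 + 491) = (0*1 + 240*(-1/201))*188 = (0 - 80/67)*188 = -80/67*188 = -15040/67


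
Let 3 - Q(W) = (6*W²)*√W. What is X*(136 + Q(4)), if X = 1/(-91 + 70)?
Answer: 53/21 ≈ 2.5238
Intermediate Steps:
Q(W) = 3 - 6*W^(5/2) (Q(W) = 3 - 6*W²*√W = 3 - 6*W^(5/2))
X = -1/21 (X = 1/(-21) = -1/21 ≈ -0.047619)
X*(136 + Q(4)) = -(136 + (3 - 6*4^(5/2)))/21 = -(136 + (3 - 6*32))/21 = -(136 + (3 - 192))/21 = -(136 - 189)/21 = -1/21*(-53) = 53/21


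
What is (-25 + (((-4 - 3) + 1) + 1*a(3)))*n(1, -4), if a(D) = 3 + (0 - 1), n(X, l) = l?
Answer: 116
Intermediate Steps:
a(D) = 2 (a(D) = 3 - 1 = 2)
(-25 + (((-4 - 3) + 1) + 1*a(3)))*n(1, -4) = (-25 + (((-4 - 3) + 1) + 1*2))*(-4) = (-25 + ((-7 + 1) + 2))*(-4) = (-25 + (-6 + 2))*(-4) = (-25 - 4)*(-4) = -29*(-4) = 116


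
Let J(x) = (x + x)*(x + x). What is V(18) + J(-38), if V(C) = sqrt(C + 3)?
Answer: 5776 + sqrt(21) ≈ 5780.6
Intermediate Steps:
J(x) = 4*x**2 (J(x) = (2*x)*(2*x) = 4*x**2)
V(C) = sqrt(3 + C)
V(18) + J(-38) = sqrt(3 + 18) + 4*(-38)**2 = sqrt(21) + 4*1444 = sqrt(21) + 5776 = 5776 + sqrt(21)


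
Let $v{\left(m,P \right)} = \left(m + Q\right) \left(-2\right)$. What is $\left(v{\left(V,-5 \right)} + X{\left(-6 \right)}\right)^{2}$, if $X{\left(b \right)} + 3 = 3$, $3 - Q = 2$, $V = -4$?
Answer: $36$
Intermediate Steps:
$Q = 1$ ($Q = 3 - 2 = 1$)
$v{\left(m,P \right)} = -2 - 2 m$ ($v{\left(m,P \right)} = \left(m + 1\right) \left(-2\right) = \left(1 + m\right) \left(-2\right) = -2 - 2 m$)
$X{\left(b \right)} = 0$ ($X{\left(b \right)} = -3 + 3 = 0$)
$\left(v{\left(V,-5 \right)} + X{\left(-6 \right)}\right)^{2} = \left(\left(-2 - -8\right) + 0\right)^{2} = \left(\left(-2 + 8\right) + 0\right)^{2} = \left(6 + 0\right)^{2} = 6^{2} = 36$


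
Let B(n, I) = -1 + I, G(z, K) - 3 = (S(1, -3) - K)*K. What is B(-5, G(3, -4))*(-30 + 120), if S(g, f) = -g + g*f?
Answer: 180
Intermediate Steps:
S(g, f) = -g + f*g
G(z, K) = 3 + K*(-4 - K) (G(z, K) = 3 + (1*(-1 - 3) - K)*K = 3 + (1*(-4) - K)*K = 3 + (-4 - K)*K = 3 + K*(-4 - K))
B(-5, G(3, -4))*(-30 + 120) = (-1 + (3 - 1*(-4)² - 4*(-4)))*(-30 + 120) = (-1 + (3 - 1*16 + 16))*90 = (-1 + (3 - 16 + 16))*90 = (-1 + 3)*90 = 2*90 = 180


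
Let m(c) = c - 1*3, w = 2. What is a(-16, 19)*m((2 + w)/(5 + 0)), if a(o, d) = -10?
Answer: 22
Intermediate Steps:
m(c) = -3 + c (m(c) = c - 3 = -3 + c)
a(-16, 19)*m((2 + w)/(5 + 0)) = -10*(-3 + (2 + 2)/(5 + 0)) = -10*(-3 + 4/5) = -10*(-3 + 4*(⅕)) = -10*(-3 + ⅘) = -10*(-11/5) = 22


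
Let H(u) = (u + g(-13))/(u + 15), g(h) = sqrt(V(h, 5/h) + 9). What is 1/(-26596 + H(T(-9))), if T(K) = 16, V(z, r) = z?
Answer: -6389565/169933572901 - 31*I/339867145802 ≈ -3.76e-5 - 9.1212e-11*I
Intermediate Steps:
g(h) = sqrt(9 + h) (g(h) = sqrt(h + 9) = sqrt(9 + h))
H(u) = (u + 2*I)/(15 + u) (H(u) = (u + sqrt(9 - 13))/(u + 15) = (u + sqrt(-4))/(15 + u) = (u + 2*I)/(15 + u))
1/(-26596 + H(T(-9))) = 1/(-26596 + (16 + 2*I)/(15 + 16)) = 1/(-26596 + (16 + 2*I)/31) = 1/(-26596 + (16/31 + 2*I/31)) = 1/(-824460/31 + 2*I/31) = 961*(-824460/31 - 2*I/31)/679734291604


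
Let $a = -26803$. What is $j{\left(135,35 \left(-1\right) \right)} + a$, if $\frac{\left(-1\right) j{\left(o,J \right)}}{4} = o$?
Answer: $-27343$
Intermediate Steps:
$j{\left(o,J \right)} = - 4 o$
$j{\left(135,35 \left(-1\right) \right)} + a = \left(-4\right) 135 - 26803 = -540 - 26803 = -27343$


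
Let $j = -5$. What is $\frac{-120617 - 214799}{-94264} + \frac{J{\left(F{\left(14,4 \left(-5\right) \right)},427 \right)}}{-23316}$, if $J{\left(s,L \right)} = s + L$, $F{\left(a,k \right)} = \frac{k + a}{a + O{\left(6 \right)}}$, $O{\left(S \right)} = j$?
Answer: $\frac{2917639339}{824197284} \approx 3.54$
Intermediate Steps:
$O{\left(S \right)} = -5$
$F{\left(a,k \right)} = \frac{a + k}{-5 + a}$ ($F{\left(a,k \right)} = \frac{k + a}{a - 5} = \frac{a + k}{-5 + a}$)
$J{\left(s,L \right)} = L + s$
$\frac{-120617 - 214799}{-94264} + \frac{J{\left(F{\left(14,4 \left(-5\right) \right)},427 \right)}}{-23316} = \frac{-120617 - 214799}{-94264} + \frac{427 + \frac{14 + 4 \left(-5\right)}{-5 + 14}}{-23316} = \left(-120617 - 214799\right) \left(- \frac{1}{94264}\right) + \left(427 + \frac{14 - 20}{9}\right) \left(- \frac{1}{23316}\right) = \left(-335416\right) \left(- \frac{1}{94264}\right) + \left(427 + \frac{1}{9} \left(-6\right)\right) \left(- \frac{1}{23316}\right) = \frac{41927}{11783} + \left(427 - \frac{2}{3}\right) \left(- \frac{1}{23316}\right) = \frac{41927}{11783} + \frac{1279}{3} \left(- \frac{1}{23316}\right) = \frac{41927}{11783} - \frac{1279}{69948} = \frac{2917639339}{824197284}$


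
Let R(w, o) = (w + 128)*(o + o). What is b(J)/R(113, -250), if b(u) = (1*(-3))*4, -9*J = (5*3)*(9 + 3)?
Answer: 3/30125 ≈ 9.9585e-5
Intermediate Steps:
J = -20 (J = -5*3*(9 + 3)/9 = -5*12/3 = -1/9*180 = -20)
R(w, o) = 2*o*(128 + w) (R(w, o) = (128 + w)*(2*o) = 2*o*(128 + w))
b(u) = -12 (b(u) = -3*4 = -12)
b(J)/R(113, -250) = -12*(-1/(500*(128 + 113))) = -12/(2*(-250)*241) = -12/(-120500) = -12*(-1/120500) = 3/30125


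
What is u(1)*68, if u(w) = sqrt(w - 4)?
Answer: 68*I*sqrt(3) ≈ 117.78*I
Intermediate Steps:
u(w) = sqrt(-4 + w)
u(1)*68 = sqrt(-4 + 1)*68 = sqrt(-3)*68 = (I*sqrt(3))*68 = 68*I*sqrt(3)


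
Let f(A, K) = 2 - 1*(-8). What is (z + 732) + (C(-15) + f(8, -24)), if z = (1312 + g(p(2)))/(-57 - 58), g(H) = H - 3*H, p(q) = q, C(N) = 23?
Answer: 86667/115 ≈ 753.63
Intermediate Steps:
f(A, K) = 10 (f(A, K) = 2 + 8 = 10)
g(H) = -2*H
z = -1308/115 (z = (1312 - 2*2)/(-57 - 58) = (1312 - 4)/(-115) = 1308*(-1/115) = -1308/115 ≈ -11.374)
(z + 732) + (C(-15) + f(8, -24)) = (-1308/115 + 732) + (23 + 10) = 82872/115 + 33 = 86667/115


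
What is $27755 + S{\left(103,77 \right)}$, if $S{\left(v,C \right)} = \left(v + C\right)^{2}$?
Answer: $60155$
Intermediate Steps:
$S{\left(v,C \right)} = \left(C + v\right)^{2}$
$27755 + S{\left(103,77 \right)} = 27755 + \left(77 + 103\right)^{2} = 27755 + 180^{2} = 27755 + 32400 = 60155$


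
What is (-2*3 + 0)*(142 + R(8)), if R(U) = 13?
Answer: -930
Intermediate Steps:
(-2*3 + 0)*(142 + R(8)) = (-2*3 + 0)*(142 + 13) = (-6 + 0)*155 = -6*155 = -930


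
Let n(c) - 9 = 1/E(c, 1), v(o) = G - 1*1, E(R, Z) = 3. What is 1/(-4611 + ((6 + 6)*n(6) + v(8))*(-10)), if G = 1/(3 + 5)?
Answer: -4/22889 ≈ -0.00017476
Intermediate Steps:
G = ⅛ (G = 1/8 = ⅛ ≈ 0.12500)
v(o) = -7/8 (v(o) = ⅛ - 1*1 = ⅛ - 1 = -7/8)
n(c) = 28/3 (n(c) = 9 + 1/3 = 9 + ⅓ = 28/3)
1/(-4611 + ((6 + 6)*n(6) + v(8))*(-10)) = 1/(-4611 + ((6 + 6)*(28/3) - 7/8)*(-10)) = 1/(-4611 + (12*(28/3) - 7/8)*(-10)) = 1/(-4611 + (112 - 7/8)*(-10)) = 1/(-4611 + (889/8)*(-10)) = 1/(-4611 - 4445/4) = 1/(-22889/4) = -4/22889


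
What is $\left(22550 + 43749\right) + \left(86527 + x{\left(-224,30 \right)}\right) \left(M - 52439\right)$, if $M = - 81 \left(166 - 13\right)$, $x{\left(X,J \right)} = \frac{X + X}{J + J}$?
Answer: $- \frac{84137521291}{15} \approx -5.6092 \cdot 10^{9}$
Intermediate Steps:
$x{\left(X,J \right)} = \frac{X}{J}$ ($x{\left(X,J \right)} = \frac{2 X}{2 J} = 2 X \frac{1}{2 J} = \frac{X}{J}$)
$M = -12393$ ($M = \left(-81\right) 153 = -12393$)
$\left(22550 + 43749\right) + \left(86527 + x{\left(-224,30 \right)}\right) \left(M - 52439\right) = \left(22550 + 43749\right) + \left(86527 - \frac{224}{30}\right) \left(-12393 - 52439\right) = 66299 + \left(86527 - \frac{112}{15}\right) \left(-64832\right) = 66299 + \frac{1297793}{15} \left(-64832\right) = 66299 - \frac{84138515776}{15} = - \frac{84137521291}{15}$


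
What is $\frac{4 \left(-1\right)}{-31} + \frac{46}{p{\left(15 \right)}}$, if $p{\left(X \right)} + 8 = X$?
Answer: $\frac{1454}{217} \approx 6.7005$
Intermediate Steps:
$p{\left(X \right)} = -8 + X$
$\frac{4 \left(-1\right)}{-31} + \frac{46}{p{\left(15 \right)}} = \frac{4 \left(-1\right)}{-31} + \frac{46}{-8 + 15} = \left(-4\right) \left(- \frac{1}{31}\right) + \frac{46}{7} = \frac{4}{31} + 46 \cdot \frac{1}{7} = \frac{4}{31} + \frac{46}{7} = \frac{1454}{217}$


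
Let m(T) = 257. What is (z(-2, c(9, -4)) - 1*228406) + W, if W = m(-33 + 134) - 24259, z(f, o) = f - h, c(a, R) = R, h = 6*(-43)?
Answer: -252152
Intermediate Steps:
h = -258
z(f, o) = 258 + f (z(f, o) = f - 1*(-258) = f + 258 = 258 + f)
W = -24002 (W = 257 - 24259 = -24002)
(z(-2, c(9, -4)) - 1*228406) + W = ((258 - 2) - 1*228406) - 24002 = (256 - 228406) - 24002 = -228150 - 24002 = -252152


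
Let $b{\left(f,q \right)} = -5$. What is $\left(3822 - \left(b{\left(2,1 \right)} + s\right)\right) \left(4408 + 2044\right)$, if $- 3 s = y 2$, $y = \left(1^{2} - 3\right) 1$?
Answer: $\frac{74049604}{3} \approx 2.4683 \cdot 10^{7}$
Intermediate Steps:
$y = -2$ ($y = \left(1 - 3\right) 1 = \left(-2\right) 1 = -2$)
$s = \frac{4}{3}$ ($s = - \frac{\left(-2\right) 2}{3} = \left(- \frac{1}{3}\right) \left(-4\right) = \frac{4}{3} \approx 1.3333$)
$\left(3822 - \left(b{\left(2,1 \right)} + s\right)\right) \left(4408 + 2044\right) = \left(3822 - \left(-5 + \frac{4}{3}\right)\right) \left(4408 + 2044\right) = \left(3822 - - \frac{11}{3}\right) 6452 = \left(3822 + \frac{11}{3}\right) 6452 = \frac{11477}{3} \cdot 6452 = \frac{74049604}{3}$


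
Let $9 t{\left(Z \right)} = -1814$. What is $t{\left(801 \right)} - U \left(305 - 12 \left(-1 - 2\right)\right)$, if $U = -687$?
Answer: $\frac{2106589}{9} \approx 2.3407 \cdot 10^{5}$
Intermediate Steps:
$t{\left(Z \right)} = - \frac{1814}{9}$ ($t{\left(Z \right)} = \frac{1}{9} \left(-1814\right) = - \frac{1814}{9}$)
$t{\left(801 \right)} - U \left(305 - 12 \left(-1 - 2\right)\right) = - \frac{1814}{9} - - 687 \left(305 - 12 \left(-1 - 2\right)\right) = - \frac{1814}{9} - - 687 \left(305 - -36\right) = - \frac{1814}{9} - - 687 \left(305 + 36\right) = - \frac{1814}{9} - \left(-687\right) 341 = - \frac{1814}{9} - -234267 = - \frac{1814}{9} + 234267 = \frac{2106589}{9}$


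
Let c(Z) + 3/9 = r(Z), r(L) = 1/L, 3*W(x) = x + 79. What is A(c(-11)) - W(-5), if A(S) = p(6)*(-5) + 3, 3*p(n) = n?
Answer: -95/3 ≈ -31.667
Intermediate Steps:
W(x) = 79/3 + x/3 (W(x) = (x + 79)/3 = (79 + x)/3 = 79/3 + x/3)
p(n) = n/3
r(L) = 1/L
c(Z) = -⅓ + 1/Z
A(S) = -7 (A(S) = ((⅓)*6)*(-5) + 3 = 2*(-5) + 3 = -10 + 3 = -7)
A(c(-11)) - W(-5) = -7 - (79/3 + (⅓)*(-5)) = -7 - (79/3 - 5/3) = -7 - 1*74/3 = -7 - 74/3 = -95/3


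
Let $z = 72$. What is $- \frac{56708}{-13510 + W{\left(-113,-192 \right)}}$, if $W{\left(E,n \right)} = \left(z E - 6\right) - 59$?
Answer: $\frac{56708}{21711} \approx 2.6119$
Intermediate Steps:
$W{\left(E,n \right)} = -65 + 72 E$ ($W{\left(E,n \right)} = \left(72 E - 6\right) - 59 = \left(-6 + 72 E\right) - 59 = -65 + 72 E$)
$- \frac{56708}{-13510 + W{\left(-113,-192 \right)}} = - \frac{56708}{-13510 + \left(-65 + 72 \left(-113\right)\right)} = - \frac{56708}{-13510 - 8201} = - \frac{56708}{-21711} = \left(-56708\right) \left(- \frac{1}{21711}\right) = \frac{56708}{21711}$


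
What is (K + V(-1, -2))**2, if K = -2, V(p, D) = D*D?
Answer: 4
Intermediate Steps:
V(p, D) = D**2
(K + V(-1, -2))**2 = (-2 + (-2)**2)**2 = (-2 + 4)**2 = 2**2 = 4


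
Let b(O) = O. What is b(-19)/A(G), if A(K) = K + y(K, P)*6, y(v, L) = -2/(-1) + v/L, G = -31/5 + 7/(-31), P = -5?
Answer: -14725/10296 ≈ -1.4302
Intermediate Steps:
G = -996/155 (G = -31*⅕ + 7*(-1/31) = -31/5 - 7/31 = -996/155 ≈ -6.4258)
y(v, L) = 2 + v/L (y(v, L) = -2*(-1) + v/L = 2 + v/L)
A(K) = 12 - K/5 (A(K) = K + (2 + K/(-5))*6 = K + (2 + K*(-⅕))*6 = K + (2 - K/5)*6 = K + (12 - 6*K/5) = 12 - K/5)
b(-19)/A(G) = -19/(12 - ⅕*(-996/155)) = -19/(12 + 996/775) = -19/10296/775 = -19*775/10296 = -14725/10296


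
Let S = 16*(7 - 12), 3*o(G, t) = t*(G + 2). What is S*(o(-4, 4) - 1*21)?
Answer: 5680/3 ≈ 1893.3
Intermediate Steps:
o(G, t) = t*(2 + G)/3 (o(G, t) = (t*(G + 2))/3 = (t*(2 + G))/3 = t*(2 + G)/3)
S = -80 (S = 16*(-5) = -80)
S*(o(-4, 4) - 1*21) = -80*((1/3)*4*(2 - 4) - 1*21) = -80*((1/3)*4*(-2) - 21) = -80*(-8/3 - 21) = -80*(-71/3) = 5680/3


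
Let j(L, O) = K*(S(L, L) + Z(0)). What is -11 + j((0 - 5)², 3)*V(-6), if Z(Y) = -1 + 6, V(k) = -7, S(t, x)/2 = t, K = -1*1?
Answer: 374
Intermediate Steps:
K = -1
S(t, x) = 2*t
Z(Y) = 5
j(L, O) = -5 - 2*L (j(L, O) = -(2*L + 5) = -(5 + 2*L) = -5 - 2*L)
-11 + j((0 - 5)², 3)*V(-6) = -11 + (-5 - 2*(0 - 5)²)*(-7) = -11 + (-5 - 2*(-5)²)*(-7) = -11 + (-5 - 2*25)*(-7) = -11 + (-5 - 50)*(-7) = -11 - 55*(-7) = -11 + 385 = 374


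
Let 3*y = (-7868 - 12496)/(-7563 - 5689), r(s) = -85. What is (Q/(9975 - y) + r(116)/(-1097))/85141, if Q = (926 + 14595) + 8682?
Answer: 90771304913/3086436971510606 ≈ 2.9410e-5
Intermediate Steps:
Q = 24203 (Q = 15521 + 8682 = 24203)
y = 1697/3313 (y = ((-7868 - 12496)/(-7563 - 5689))/3 = (-20364/(-13252))/3 = (-20364*(-1/13252))/3 = (1/3)*(5091/3313) = 1697/3313 ≈ 0.51222)
(Q/(9975 - y) + r(116)/(-1097))/85141 = (24203/(9975 - 1*1697/3313) - 85/(-1097))/85141 = (24203/(9975 - 1697/3313) - 85*(-1/1097))*(1/85141) = (24203/(33045478/3313) + 85/1097)*(1/85141) = (24203*(3313/33045478) + 85/1097)*(1/85141) = (80184539/33045478 + 85/1097)*(1/85141) = (90771304913/36250889366)*(1/85141) = 90771304913/3086436971510606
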